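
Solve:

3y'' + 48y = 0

Characteristic equation: 3r² + 48 = 0
Divide by 3: r² + 16 = 0
Roots: r = ±4i (complex conjugates)
General solution: y = C₁cos(4x) + C₂sin(4x)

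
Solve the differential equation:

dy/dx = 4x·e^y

Separating variables and integrating:
-e^(-y) = 2x² + C

General solution: y = -ln(C - 2x²)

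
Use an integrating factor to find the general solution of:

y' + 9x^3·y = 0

Using integrating factor method:

General solution: y = Ce^(-9x^4/4)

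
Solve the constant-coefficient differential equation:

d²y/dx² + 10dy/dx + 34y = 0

Characteristic equation: r² + 10r + 34 = 0
Roots: r = -5 ± 3i (complex conjugates)
General solution: y = e^(-5x)(C₁cos(3x) + C₂sin(3x))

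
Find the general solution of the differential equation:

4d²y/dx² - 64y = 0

Characteristic equation: 4r² - 64 = 0
Divide by 4: r² - 16 = 0
Roots: r = 4, -4 (distinct real)
General solution: y = C₁e^(4x) + C₂e^(-4x)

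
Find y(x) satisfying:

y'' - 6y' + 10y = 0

Characteristic equation: r² - 6r + 10 = 0
Roots: r = 3 ± i (complex conjugates)
General solution: y = e^(3x)(C₁cos(x) + C₂sin(x))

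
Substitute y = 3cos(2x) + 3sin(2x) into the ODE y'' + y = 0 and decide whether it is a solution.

Verification:
y'' = -12cos(2x) - 12sin(2x)
y'' + y ≠ 0 (frequency mismatch: got 4 instead of 1)

No, it is not a solution.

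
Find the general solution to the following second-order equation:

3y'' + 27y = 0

Characteristic equation: 3r² + 27 = 0
Divide by 3: r² + 9 = 0
Roots: r = ±3i (complex conjugates)
General solution: y = C₁cos(3x) + C₂sin(3x)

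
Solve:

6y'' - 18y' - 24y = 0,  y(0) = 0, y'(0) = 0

General solution: y = C₁e^(4x) + C₂e^(-x)
Applying ICs: C₁ = 0, C₂ = 0
Particular solution: y = 0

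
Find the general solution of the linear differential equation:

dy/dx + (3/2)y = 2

Using integrating factor method:

General solution: y = 4/3 + Ce^(-3x/2)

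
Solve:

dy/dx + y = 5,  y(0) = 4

General solution: y = 5 + Ce^(-x)
Applying y(0) = 4: C = 4 - 5 = -1
Particular solution: y = 5 - e^(-x)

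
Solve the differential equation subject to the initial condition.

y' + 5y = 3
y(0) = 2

General solution: y = 3/5 + Ce^(-5x)
Applying y(0) = 2: C = 2 - 3/5 = 7/5
Particular solution: y = 3/5 + (7/5)e^(-5x)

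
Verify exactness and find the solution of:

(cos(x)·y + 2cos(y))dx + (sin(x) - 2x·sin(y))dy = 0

Verify exactness: ∂M/∂y = ∂N/∂x ✓
Find F(x,y) such that ∂F/∂x = M, ∂F/∂y = N
Solution: sin(x)·y + 2x·cos(y) = C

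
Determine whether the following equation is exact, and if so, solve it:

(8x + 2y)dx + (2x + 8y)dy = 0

Verify exactness: ∂M/∂y = ∂N/∂x ✓
Find F(x,y) such that ∂F/∂x = M, ∂F/∂y = N
Solution: 4x² + 2xy + 4y² = C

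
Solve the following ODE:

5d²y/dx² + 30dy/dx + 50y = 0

Characteristic equation: 5r² + 30r + 50 = 0
Divide by 5: r² + 6r + 10 = 0
Roots: r = -3 ± i (complex conjugates)
General solution: y = e^(-3x)(C₁cos(x) + C₂sin(x))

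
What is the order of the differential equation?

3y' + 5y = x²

The order is 1 (highest derivative is of order 1).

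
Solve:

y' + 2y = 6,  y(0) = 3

General solution: y = 3 + Ce^(-2x)
Applying y(0) = 3: C = 3 - 3 = 0
Particular solution: y = 3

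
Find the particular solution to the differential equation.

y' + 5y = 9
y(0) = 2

General solution: y = 9/5 + Ce^(-5x)
Applying y(0) = 2: C = 2 - 9/5 = 1/5
Particular solution: y = 9/5 + (1/5)e^(-5x)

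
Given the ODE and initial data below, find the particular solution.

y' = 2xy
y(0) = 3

General solution: y = Ce^(x²)
Applying IC y(0) = 3:
Particular solution: y = 3e^(x²)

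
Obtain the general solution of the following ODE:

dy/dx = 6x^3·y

Separating variables and integrating:
ln|y| = 3x^4/2 + C

General solution: y = Ce^(3x^4/2)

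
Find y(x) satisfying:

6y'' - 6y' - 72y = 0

Characteristic equation: 6r² - 6r - 72 = 0
Divide by 6: r² - r - 12 = 0
Roots: r = 4, -3 (distinct real)
General solution: y = C₁e^(4x) + C₂e^(-3x)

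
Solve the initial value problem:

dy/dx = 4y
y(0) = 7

General solution: y = Ce^(4x)
Applying IC y(0) = 7:
Particular solution: y = 7e^(4x)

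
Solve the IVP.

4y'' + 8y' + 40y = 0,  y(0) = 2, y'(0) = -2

General solution: y = e^(-x)(C₁cos(3x) + C₂sin(3x))
Complex roots r = -1 ± 3i
Applying ICs: C₁ = 2, C₂ = 0
Particular solution: y = e^(-x)(2cos(3x))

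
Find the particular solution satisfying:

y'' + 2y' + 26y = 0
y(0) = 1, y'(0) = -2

General solution: y = e^(-x)(C₁cos(5x) + C₂sin(5x))
Complex roots r = -1 ± 5i
Applying ICs: C₁ = 1, C₂ = -1/5
Particular solution: y = e^(-x)(cos(5x) - (1/5)sin(5x))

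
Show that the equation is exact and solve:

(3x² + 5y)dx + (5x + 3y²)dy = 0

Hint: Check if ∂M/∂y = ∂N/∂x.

Verify exactness: ∂M/∂y = ∂N/∂x ✓
Find F(x,y) such that ∂F/∂x = M, ∂F/∂y = N
Solution: x³ + 5xy + y³ = C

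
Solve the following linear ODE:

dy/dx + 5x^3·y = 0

Using integrating factor method:

General solution: y = Ce^(-5x^4/4)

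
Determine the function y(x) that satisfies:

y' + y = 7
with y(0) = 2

General solution: y = 7 + Ce^(-x)
Applying y(0) = 2: C = 2 - 7 = -5
Particular solution: y = 7 - 5e^(-x)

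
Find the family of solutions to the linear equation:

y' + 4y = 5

Using integrating factor method:

General solution: y = 5/4 + Ce^(-4x)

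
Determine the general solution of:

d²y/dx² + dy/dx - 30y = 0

Characteristic equation: r² + r - 30 = 0
Roots: r = 5, -6 (distinct real)
General solution: y = C₁e^(5x) + C₂e^(-6x)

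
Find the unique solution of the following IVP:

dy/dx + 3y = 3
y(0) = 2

General solution: y = 1 + Ce^(-3x)
Applying y(0) = 2: C = 2 - 1 = 1
Particular solution: y = 1 + e^(-3x)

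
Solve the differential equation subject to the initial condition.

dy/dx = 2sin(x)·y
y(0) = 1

General solution: y = Ce^(-2cos(x))
Applying IC y(0) = 1:
Particular solution: y = e^(2(1-cos(x)))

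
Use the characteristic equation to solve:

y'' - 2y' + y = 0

Characteristic equation: r² - 2r + 1 = 0
Factored: (r - 1)² = 0
Repeated root: r = 1
General solution: y = (C₁ + C₂x)e^x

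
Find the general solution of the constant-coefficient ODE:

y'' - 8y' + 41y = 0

Characteristic equation: r² - 8r + 41 = 0
Roots: r = 4 ± 5i (complex conjugates)
General solution: y = e^(4x)(C₁cos(5x) + C₂sin(5x))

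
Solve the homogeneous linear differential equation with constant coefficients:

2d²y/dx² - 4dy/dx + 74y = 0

Characteristic equation: 2r² - 4r + 74 = 0
Divide by 2: r² - 2r + 37 = 0
Roots: r = 1 ± 6i (complex conjugates)
General solution: y = e^x(C₁cos(6x) + C₂sin(6x))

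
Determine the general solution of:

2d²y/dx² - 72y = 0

Characteristic equation: 2r² - 72 = 0
Divide by 2: r² - 36 = 0
Roots: r = 6, -6 (distinct real)
General solution: y = C₁e^(6x) + C₂e^(-6x)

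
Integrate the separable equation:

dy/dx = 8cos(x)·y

Separating variables and integrating:
ln|y| = 8sin(x) + C

General solution: y = Ce^(8sin(x))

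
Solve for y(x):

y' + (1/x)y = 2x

Using integrating factor method:

General solution: y = (2/3)x^2 + C/x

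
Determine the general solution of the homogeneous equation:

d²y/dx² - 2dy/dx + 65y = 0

Characteristic equation: r² - 2r + 65 = 0
Roots: r = 1 ± 8i (complex conjugates)
General solution: y = e^x(C₁cos(8x) + C₂sin(8x))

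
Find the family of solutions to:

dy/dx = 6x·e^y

Separating variables and integrating:
-e^(-y) = 3x² + C

General solution: y = -ln(C - 3x²)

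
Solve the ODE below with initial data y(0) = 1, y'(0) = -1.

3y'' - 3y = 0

General solution: y = C₁e^x + C₂e^(-x)
Applying ICs: C₁ = 0, C₂ = 1
Particular solution: y = e^(-x)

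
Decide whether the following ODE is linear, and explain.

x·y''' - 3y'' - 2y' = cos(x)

Linear (y and its derivatives appear to the first power only, no products of y terms)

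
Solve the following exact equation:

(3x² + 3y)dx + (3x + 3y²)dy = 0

Verify exactness: ∂M/∂y = ∂N/∂x ✓
Find F(x,y) such that ∂F/∂x = M, ∂F/∂y = N
Solution: x³ + 3xy + y³ = C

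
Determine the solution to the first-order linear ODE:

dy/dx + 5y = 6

Using integrating factor method:

General solution: y = 6/5 + Ce^(-5x)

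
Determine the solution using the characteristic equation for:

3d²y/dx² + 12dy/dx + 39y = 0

Characteristic equation: 3r² + 12r + 39 = 0
Divide by 3: r² + 4r + 13 = 0
Roots: r = -2 ± 3i (complex conjugates)
General solution: y = e^(-2x)(C₁cos(3x) + C₂sin(3x))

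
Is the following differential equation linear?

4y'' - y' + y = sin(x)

Yes. Linear (y and its derivatives appear to the first power only, no products of y terms)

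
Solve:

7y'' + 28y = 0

Characteristic equation: 7r² + 28 = 0
Divide by 7: r² + 4 = 0
Roots: r = ±2i (complex conjugates)
General solution: y = C₁cos(2x) + C₂sin(2x)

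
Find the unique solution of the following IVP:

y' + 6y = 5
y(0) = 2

General solution: y = 5/6 + Ce^(-6x)
Applying y(0) = 2: C = 2 - 5/6 = 7/6
Particular solution: y = 5/6 + (7/6)e^(-6x)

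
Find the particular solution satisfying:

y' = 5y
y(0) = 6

General solution: y = Ce^(5x)
Applying IC y(0) = 6:
Particular solution: y = 6e^(5x)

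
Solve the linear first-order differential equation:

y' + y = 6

Using integrating factor method:

General solution: y = 6 + Ce^(-x)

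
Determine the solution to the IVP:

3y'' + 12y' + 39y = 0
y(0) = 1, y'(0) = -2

General solution: y = e^(-2x)(C₁cos(3x) + C₂sin(3x))
Complex roots r = -2 ± 3i
Applying ICs: C₁ = 1, C₂ = 0
Particular solution: y = e^(-2x)(cos(3x))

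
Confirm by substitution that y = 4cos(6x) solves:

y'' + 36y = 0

Verification:
y'' = -144cos(6x)
y'' + 36y = 0 ✓

Yes, it is a solution.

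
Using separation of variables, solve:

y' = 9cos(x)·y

Separating variables and integrating:
ln|y| = 9sin(x) + C

General solution: y = Ce^(9sin(x))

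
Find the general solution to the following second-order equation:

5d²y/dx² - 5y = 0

Characteristic equation: 5r² - 5 = 0
Divide by 5: r² - 1 = 0
Roots: r = 1, -1 (distinct real)
General solution: y = C₁e^x + C₂e^(-x)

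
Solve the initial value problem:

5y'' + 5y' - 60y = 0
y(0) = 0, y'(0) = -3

General solution: y = C₁e^(3x) + C₂e^(-4x)
Applying ICs: C₁ = -3/7, C₂ = 3/7
Particular solution: y = -(3/7)e^(3x) + (3/7)e^(-4x)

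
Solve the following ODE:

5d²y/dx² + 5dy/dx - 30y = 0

Characteristic equation: 5r² + 5r - 30 = 0
Divide by 5: r² + r - 6 = 0
Roots: r = 2, -3 (distinct real)
General solution: y = C₁e^(2x) + C₂e^(-3x)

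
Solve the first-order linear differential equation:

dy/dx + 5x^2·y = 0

Using integrating factor method:

General solution: y = Ce^(-5x^3/3)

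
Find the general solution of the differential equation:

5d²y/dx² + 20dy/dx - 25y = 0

Characteristic equation: 5r² + 20r - 25 = 0
Divide by 5: r² + 4r - 5 = 0
Roots: r = 1, -5 (distinct real)
General solution: y = C₁e^x + C₂e^(-5x)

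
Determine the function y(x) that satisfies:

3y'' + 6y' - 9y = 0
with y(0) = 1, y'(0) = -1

General solution: y = C₁e^x + C₂e^(-3x)
Applying ICs: C₁ = 1/2, C₂ = 1/2
Particular solution: y = (1/2)e^x + (1/2)e^(-3x)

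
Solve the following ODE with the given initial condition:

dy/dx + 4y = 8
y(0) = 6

General solution: y = 2 + Ce^(-4x)
Applying y(0) = 6: C = 6 - 2 = 4
Particular solution: y = 2 + 4e^(-4x)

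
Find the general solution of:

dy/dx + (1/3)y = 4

Using integrating factor method:

General solution: y = 12 + Ce^(-x/3)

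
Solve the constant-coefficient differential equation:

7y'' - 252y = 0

Characteristic equation: 7r² - 252 = 0
Divide by 7: r² - 36 = 0
Roots: r = 6, -6 (distinct real)
General solution: y = C₁e^(6x) + C₂e^(-6x)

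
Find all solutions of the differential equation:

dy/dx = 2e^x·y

Separating variables and integrating:
ln|y| = 2e^x + C

General solution: y = Ce^(2e^x)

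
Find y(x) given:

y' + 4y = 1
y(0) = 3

General solution: y = 1/4 + Ce^(-4x)
Applying y(0) = 3: C = 3 - 1/4 = 11/4
Particular solution: y = 1/4 + (11/4)e^(-4x)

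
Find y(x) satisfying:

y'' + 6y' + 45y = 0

Characteristic equation: r² + 6r + 45 = 0
Roots: r = -3 ± 6i (complex conjugates)
General solution: y = e^(-3x)(C₁cos(6x) + C₂sin(6x))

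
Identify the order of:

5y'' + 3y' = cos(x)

The order is 2 (highest derivative is of order 2).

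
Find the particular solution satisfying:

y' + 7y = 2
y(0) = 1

General solution: y = 2/7 + Ce^(-7x)
Applying y(0) = 1: C = 1 - 2/7 = 5/7
Particular solution: y = 2/7 + (5/7)e^(-7x)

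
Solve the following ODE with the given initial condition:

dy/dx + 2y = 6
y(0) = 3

General solution: y = 3 + Ce^(-2x)
Applying y(0) = 3: C = 3 - 3 = 0
Particular solution: y = 3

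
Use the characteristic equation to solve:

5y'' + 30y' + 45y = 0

Characteristic equation: 5r² + 30r + 45 = 0
Divide by 5: r² + 6r + 9 = 0
Factored: (r + 3)² = 0
Repeated root: r = -3
General solution: y = (C₁ + C₂x)e^(-3x)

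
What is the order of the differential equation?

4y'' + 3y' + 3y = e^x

The order is 2 (highest derivative is of order 2).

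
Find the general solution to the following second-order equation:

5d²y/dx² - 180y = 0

Characteristic equation: 5r² - 180 = 0
Divide by 5: r² - 36 = 0
Roots: r = 6, -6 (distinct real)
General solution: y = C₁e^(6x) + C₂e^(-6x)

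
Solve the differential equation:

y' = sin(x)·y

Separating variables and integrating:
ln|y| = -cos(x) + C

General solution: y = Ce^(-cos(x))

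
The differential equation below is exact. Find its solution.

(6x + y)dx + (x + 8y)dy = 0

Verify exactness: ∂M/∂y = ∂N/∂x ✓
Find F(x,y) such that ∂F/∂x = M, ∂F/∂y = N
Solution: 3x² + xy + 4y² = C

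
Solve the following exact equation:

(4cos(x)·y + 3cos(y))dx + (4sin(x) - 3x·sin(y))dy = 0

Verify exactness: ∂M/∂y = ∂N/∂x ✓
Find F(x,y) such that ∂F/∂x = M, ∂F/∂y = N
Solution: 4sin(x)·y + 3x·cos(y) = C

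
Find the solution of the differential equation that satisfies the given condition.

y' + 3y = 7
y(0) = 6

General solution: y = 7/3 + Ce^(-3x)
Applying y(0) = 6: C = 6 - 7/3 = 11/3
Particular solution: y = 7/3 + (11/3)e^(-3x)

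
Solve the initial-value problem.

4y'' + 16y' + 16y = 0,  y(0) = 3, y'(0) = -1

General solution: y = (C₁ + C₂x)e^(-2x)
Repeated root r = -2
Applying ICs: C₁ = 3, C₂ = 5
Particular solution: y = (3 + 5x)e^(-2x)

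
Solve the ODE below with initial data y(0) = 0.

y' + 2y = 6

General solution: y = 3 + Ce^(-2x)
Applying y(0) = 0: C = 0 - 3 = -3
Particular solution: y = 3 - 3e^(-2x)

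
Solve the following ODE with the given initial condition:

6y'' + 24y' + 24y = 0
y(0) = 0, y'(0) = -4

General solution: y = (C₁ + C₂x)e^(-2x)
Repeated root r = -2
Applying ICs: C₁ = 0, C₂ = -4
Particular solution: y = -4xe^(-2x)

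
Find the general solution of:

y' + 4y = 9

Using integrating factor method:

General solution: y = 9/4 + Ce^(-4x)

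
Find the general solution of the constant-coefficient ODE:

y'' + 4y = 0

Characteristic equation: r² + 4 = 0
Roots: r = ±2i (complex conjugates)
General solution: y = C₁cos(2x) + C₂sin(2x)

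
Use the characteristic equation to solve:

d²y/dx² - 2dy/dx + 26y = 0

Characteristic equation: r² - 2r + 26 = 0
Roots: r = 1 ± 5i (complex conjugates)
General solution: y = e^x(C₁cos(5x) + C₂sin(5x))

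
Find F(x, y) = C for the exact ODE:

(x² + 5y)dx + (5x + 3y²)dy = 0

Verify exactness: ∂M/∂y = ∂N/∂x ✓
Find F(x,y) such that ∂F/∂x = M, ∂F/∂y = N
Solution: x³/3 + 5xy + y³ = C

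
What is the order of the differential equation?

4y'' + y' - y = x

The order is 2 (highest derivative is of order 2).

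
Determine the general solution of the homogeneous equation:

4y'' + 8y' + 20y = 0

Characteristic equation: 4r² + 8r + 20 = 0
Divide by 4: r² + 2r + 5 = 0
Roots: r = -1 ± 2i (complex conjugates)
General solution: y = e^(-x)(C₁cos(2x) + C₂sin(2x))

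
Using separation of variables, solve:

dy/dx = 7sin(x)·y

Separating variables and integrating:
ln|y| = -7cos(x) + C

General solution: y = Ce^(-7cos(x))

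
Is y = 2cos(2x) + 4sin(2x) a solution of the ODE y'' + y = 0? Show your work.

Verification:
y'' = -8cos(2x) - 16sin(2x)
y'' + y ≠ 0 (frequency mismatch: got 4 instead of 1)

No, it is not a solution.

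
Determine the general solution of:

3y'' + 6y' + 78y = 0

Characteristic equation: 3r² + 6r + 78 = 0
Divide by 3: r² + 2r + 26 = 0
Roots: r = -1 ± 5i (complex conjugates)
General solution: y = e^(-x)(C₁cos(5x) + C₂sin(5x))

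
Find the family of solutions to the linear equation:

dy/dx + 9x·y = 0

Using integrating factor method:

General solution: y = Ce^(-9x^2/2)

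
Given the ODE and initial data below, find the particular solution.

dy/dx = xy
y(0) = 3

General solution: y = Ce^(x²/2)
Applying IC y(0) = 3:
Particular solution: y = 3e^(x²/2)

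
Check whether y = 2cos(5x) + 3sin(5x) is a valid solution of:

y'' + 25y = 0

Verification:
y'' = -50cos(5x) - 75sin(5x)
y'' + 25y = 0 ✓

Yes, it is a solution.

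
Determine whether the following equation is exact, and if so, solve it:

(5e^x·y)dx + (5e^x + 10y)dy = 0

Verify exactness: ∂M/∂y = ∂N/∂x ✓
Find F(x,y) such that ∂F/∂x = M, ∂F/∂y = N
Solution: 5e^x·y + 5y² = C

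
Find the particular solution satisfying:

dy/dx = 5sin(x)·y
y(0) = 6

General solution: y = Ce^(-5cos(x))
Applying IC y(0) = 6:
Particular solution: y = 6e^(5(1-cos(x)))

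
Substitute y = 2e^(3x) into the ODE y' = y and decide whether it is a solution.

Verification:
y = 2e^(3x)
y' = 6e^(3x)
But y = 2e^(3x)
y' ≠ y — the derivative does not match

No, it is not a solution.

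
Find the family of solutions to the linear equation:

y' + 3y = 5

Using integrating factor method:

General solution: y = 5/3 + Ce^(-3x)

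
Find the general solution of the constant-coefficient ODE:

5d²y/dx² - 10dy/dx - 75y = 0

Characteristic equation: 5r² - 10r - 75 = 0
Divide by 5: r² - 2r - 15 = 0
Roots: r = 5, -3 (distinct real)
General solution: y = C₁e^(5x) + C₂e^(-3x)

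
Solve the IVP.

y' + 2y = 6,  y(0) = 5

General solution: y = 3 + Ce^(-2x)
Applying y(0) = 5: C = 5 - 3 = 2
Particular solution: y = 3 + 2e^(-2x)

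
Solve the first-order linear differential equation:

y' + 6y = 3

Using integrating factor method:

General solution: y = 1/2 + Ce^(-6x)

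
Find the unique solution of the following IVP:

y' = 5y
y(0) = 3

General solution: y = Ce^(5x)
Applying IC y(0) = 3:
Particular solution: y = 3e^(5x)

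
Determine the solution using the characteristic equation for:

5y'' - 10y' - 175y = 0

Characteristic equation: 5r² - 10r - 175 = 0
Divide by 5: r² - 2r - 35 = 0
Roots: r = 7, -5 (distinct real)
General solution: y = C₁e^(7x) + C₂e^(-5x)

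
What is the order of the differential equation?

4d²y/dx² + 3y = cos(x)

The order is 2 (highest derivative is of order 2).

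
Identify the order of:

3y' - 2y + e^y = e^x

The order is 1 (highest derivative is of order 1).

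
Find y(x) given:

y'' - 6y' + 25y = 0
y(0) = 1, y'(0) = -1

General solution: y = e^(3x)(C₁cos(4x) + C₂sin(4x))
Complex roots r = 3 ± 4i
Applying ICs: C₁ = 1, C₂ = -1
Particular solution: y = e^(3x)(cos(4x) - sin(4x))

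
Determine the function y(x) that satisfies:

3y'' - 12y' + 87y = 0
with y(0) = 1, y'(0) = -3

General solution: y = e^(2x)(C₁cos(5x) + C₂sin(5x))
Complex roots r = 2 ± 5i
Applying ICs: C₁ = 1, C₂ = -1
Particular solution: y = e^(2x)(cos(5x) - sin(5x))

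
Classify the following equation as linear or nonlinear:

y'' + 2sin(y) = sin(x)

Nonlinear (sin(y) is nonlinear in y)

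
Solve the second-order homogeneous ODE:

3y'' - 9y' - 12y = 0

Characteristic equation: 3r² - 9r - 12 = 0
Divide by 3: r² - 3r - 4 = 0
Roots: r = 4, -1 (distinct real)
General solution: y = C₁e^(4x) + C₂e^(-x)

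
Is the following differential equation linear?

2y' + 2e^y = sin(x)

No. Nonlinear (e^y is nonlinear in y)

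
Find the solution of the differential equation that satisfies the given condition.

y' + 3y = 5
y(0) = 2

General solution: y = 5/3 + Ce^(-3x)
Applying y(0) = 2: C = 2 - 5/3 = 1/3
Particular solution: y = 5/3 + (1/3)e^(-3x)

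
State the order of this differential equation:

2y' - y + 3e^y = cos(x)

The order is 1 (highest derivative is of order 1).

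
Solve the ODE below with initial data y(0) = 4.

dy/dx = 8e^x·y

General solution: y = Ce^(8e^x)
Applying IC y(0) = 4:
Particular solution: y = 4e^(8(e^x - 1))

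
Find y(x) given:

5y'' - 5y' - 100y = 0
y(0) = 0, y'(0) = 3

General solution: y = C₁e^(5x) + C₂e^(-4x)
Applying ICs: C₁ = 1/3, C₂ = -1/3
Particular solution: y = (1/3)e^(5x) - (1/3)e^(-4x)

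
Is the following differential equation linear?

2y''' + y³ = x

No. Nonlinear (y³ term)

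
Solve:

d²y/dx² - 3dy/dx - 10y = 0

Characteristic equation: r² - 3r - 10 = 0
Roots: r = 5, -2 (distinct real)
General solution: y = C₁e^(5x) + C₂e^(-2x)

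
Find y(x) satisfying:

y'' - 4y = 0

Characteristic equation: r² - 4 = 0
Roots: r = 2, -2 (distinct real)
General solution: y = C₁e^(2x) + C₂e^(-2x)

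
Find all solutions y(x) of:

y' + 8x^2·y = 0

Using integrating factor method:

General solution: y = Ce^(-8x^3/3)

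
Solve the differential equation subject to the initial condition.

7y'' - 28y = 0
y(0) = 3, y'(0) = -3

General solution: y = C₁e^(2x) + C₂e^(-2x)
Applying ICs: C₁ = 3/4, C₂ = 9/4
Particular solution: y = (3/4)e^(2x) + (9/4)e^(-2x)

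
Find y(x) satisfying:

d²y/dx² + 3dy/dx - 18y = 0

Characteristic equation: r² + 3r - 18 = 0
Roots: r = 3, -6 (distinct real)
General solution: y = C₁e^(3x) + C₂e^(-6x)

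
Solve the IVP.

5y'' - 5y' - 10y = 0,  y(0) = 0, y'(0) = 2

General solution: y = C₁e^(2x) + C₂e^(-x)
Applying ICs: C₁ = 2/3, C₂ = -2/3
Particular solution: y = (2/3)e^(2x) - (2/3)e^(-x)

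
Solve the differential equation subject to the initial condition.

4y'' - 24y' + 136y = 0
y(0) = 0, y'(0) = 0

General solution: y = e^(3x)(C₁cos(5x) + C₂sin(5x))
Complex roots r = 3 ± 5i
Applying ICs: C₁ = 0, C₂ = 0
Particular solution: y = 0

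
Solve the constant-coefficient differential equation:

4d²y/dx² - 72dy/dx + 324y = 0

Characteristic equation: 4r² - 72r + 324 = 0
Divide by 4: r² - 18r + 81 = 0
Factored: (r - 9)² = 0
Repeated root: r = 9
General solution: y = (C₁ + C₂x)e^(9x)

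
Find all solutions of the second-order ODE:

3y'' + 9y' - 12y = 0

Characteristic equation: 3r² + 9r - 12 = 0
Divide by 3: r² + 3r - 4 = 0
Roots: r = 1, -4 (distinct real)
General solution: y = C₁e^x + C₂e^(-4x)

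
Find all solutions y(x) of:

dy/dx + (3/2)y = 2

Using integrating factor method:

General solution: y = 4/3 + Ce^(-3x/2)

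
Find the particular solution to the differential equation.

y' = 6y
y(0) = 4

General solution: y = Ce^(6x)
Applying IC y(0) = 4:
Particular solution: y = 4e^(6x)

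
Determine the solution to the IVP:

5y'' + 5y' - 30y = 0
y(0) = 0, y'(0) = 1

General solution: y = C₁e^(2x) + C₂e^(-3x)
Applying ICs: C₁ = 1/5, C₂ = -1/5
Particular solution: y = (1/5)e^(2x) - (1/5)e^(-3x)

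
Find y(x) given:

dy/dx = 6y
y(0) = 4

General solution: y = Ce^(6x)
Applying IC y(0) = 4:
Particular solution: y = 4e^(6x)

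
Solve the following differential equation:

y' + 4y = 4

Using integrating factor method:

General solution: y = 1 + Ce^(-4x)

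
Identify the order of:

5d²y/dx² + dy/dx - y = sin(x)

The order is 2 (highest derivative is of order 2).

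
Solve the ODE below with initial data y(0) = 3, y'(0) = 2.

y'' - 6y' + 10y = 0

General solution: y = e^(3x)(C₁cos(x) + C₂sin(x))
Complex roots r = 3 ± i
Applying ICs: C₁ = 3, C₂ = -7
Particular solution: y = e^(3x)(3cos(x) - 7sin(x))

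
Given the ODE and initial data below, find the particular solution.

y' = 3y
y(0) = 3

General solution: y = Ce^(3x)
Applying IC y(0) = 3:
Particular solution: y = 3e^(3x)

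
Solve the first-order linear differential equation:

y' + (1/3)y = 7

Using integrating factor method:

General solution: y = 21 + Ce^(-x/3)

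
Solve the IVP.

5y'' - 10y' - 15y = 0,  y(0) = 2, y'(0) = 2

General solution: y = C₁e^(3x) + C₂e^(-x)
Applying ICs: C₁ = 1, C₂ = 1
Particular solution: y = e^(3x) + e^(-x)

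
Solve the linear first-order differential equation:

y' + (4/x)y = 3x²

Using integrating factor method:

General solution: y = (3/7)x^3 + Cx^(-4)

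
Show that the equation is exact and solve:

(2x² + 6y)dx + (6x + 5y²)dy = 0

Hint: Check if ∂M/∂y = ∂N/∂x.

Verify exactness: ∂M/∂y = ∂N/∂x ✓
Find F(x,y) such that ∂F/∂x = M, ∂F/∂y = N
Solution: 2x³/3 + 6xy + 5y³/3 = C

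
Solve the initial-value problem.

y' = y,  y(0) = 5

General solution: y = Ce^x
Applying IC y(0) = 5:
Particular solution: y = 5e^x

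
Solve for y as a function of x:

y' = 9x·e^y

Separating variables and integrating:
-e^(-y) = 9x²/2 + C

General solution: y = -ln(C - 9x²/2)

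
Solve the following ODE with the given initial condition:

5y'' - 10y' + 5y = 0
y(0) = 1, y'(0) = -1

General solution: y = (C₁ + C₂x)e^x
Repeated root r = 1
Applying ICs: C₁ = 1, C₂ = -2
Particular solution: y = (1 - 2x)e^x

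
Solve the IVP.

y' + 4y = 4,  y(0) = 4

General solution: y = 1 + Ce^(-4x)
Applying y(0) = 4: C = 4 - 1 = 3
Particular solution: y = 1 + 3e^(-4x)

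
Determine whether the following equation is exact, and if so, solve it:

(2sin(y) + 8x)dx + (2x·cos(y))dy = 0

Verify exactness: ∂M/∂y = ∂N/∂x ✓
Find F(x,y) such that ∂F/∂x = M, ∂F/∂y = N
Solution: 2x·sin(y) + 4x² = C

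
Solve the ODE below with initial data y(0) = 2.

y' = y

General solution: y = Ce^x
Applying IC y(0) = 2:
Particular solution: y = 2e^x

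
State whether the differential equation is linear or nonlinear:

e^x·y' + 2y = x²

Linear (y and its derivatives appear to the first power only, no products of y terms)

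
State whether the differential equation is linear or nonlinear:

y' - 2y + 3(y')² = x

Nonlinear ((y')² term)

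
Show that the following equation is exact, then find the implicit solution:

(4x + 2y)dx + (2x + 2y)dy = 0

Verify exactness: ∂M/∂y = ∂N/∂x ✓
Find F(x,y) such that ∂F/∂x = M, ∂F/∂y = N
Solution: 2x² + 2xy + y² = C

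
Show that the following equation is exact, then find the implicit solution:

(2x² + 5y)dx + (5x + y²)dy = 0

Verify exactness: ∂M/∂y = ∂N/∂x ✓
Find F(x,y) such that ∂F/∂x = M, ∂F/∂y = N
Solution: 2x³/3 + 5xy + y³/3 = C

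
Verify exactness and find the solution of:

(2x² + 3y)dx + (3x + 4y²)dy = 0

Verify exactness: ∂M/∂y = ∂N/∂x ✓
Find F(x,y) such that ∂F/∂x = M, ∂F/∂y = N
Solution: 2x³/3 + 3xy + 4y³/3 = C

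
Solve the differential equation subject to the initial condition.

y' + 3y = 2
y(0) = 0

General solution: y = 2/3 + Ce^(-3x)
Applying y(0) = 0: C = 0 - 2/3 = -2/3
Particular solution: y = 2/3 - (2/3)e^(-3x)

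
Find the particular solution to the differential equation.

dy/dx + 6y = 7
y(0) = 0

General solution: y = 7/6 + Ce^(-6x)
Applying y(0) = 0: C = 0 - 7/6 = -7/6
Particular solution: y = 7/6 - (7/6)e^(-6x)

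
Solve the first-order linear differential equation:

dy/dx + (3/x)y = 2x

Using integrating factor method:

General solution: y = (2/5)x^2 + Cx^(-3)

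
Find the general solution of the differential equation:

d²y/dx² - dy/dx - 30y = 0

Characteristic equation: r² - r - 30 = 0
Roots: r = 6, -5 (distinct real)
General solution: y = C₁e^(6x) + C₂e^(-5x)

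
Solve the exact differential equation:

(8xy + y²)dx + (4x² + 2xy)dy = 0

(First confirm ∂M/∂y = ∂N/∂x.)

Verify exactness: ∂M/∂y = ∂N/∂x ✓
Find F(x,y) such that ∂F/∂x = M, ∂F/∂y = N
Solution: 4x²y + xy² = C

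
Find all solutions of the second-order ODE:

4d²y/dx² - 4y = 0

Characteristic equation: 4r² - 4 = 0
Divide by 4: r² - 1 = 0
Roots: r = 1, -1 (distinct real)
General solution: y = C₁e^x + C₂e^(-x)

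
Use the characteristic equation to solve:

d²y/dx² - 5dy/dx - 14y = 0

Characteristic equation: r² - 5r - 14 = 0
Roots: r = 7, -2 (distinct real)
General solution: y = C₁e^(7x) + C₂e^(-2x)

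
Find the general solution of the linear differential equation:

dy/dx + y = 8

Using integrating factor method:

General solution: y = 8 + Ce^(-x)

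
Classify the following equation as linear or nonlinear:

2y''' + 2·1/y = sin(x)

Nonlinear (1/y term)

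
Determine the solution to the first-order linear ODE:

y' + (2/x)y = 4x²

Using integrating factor method:

General solution: y = (4/5)x^3 + Cx^(-2)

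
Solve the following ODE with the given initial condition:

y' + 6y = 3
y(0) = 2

General solution: y = 1/2 + Ce^(-6x)
Applying y(0) = 2: C = 2 - 1/2 = 3/2
Particular solution: y = 1/2 + (3/2)e^(-6x)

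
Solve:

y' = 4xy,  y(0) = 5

General solution: y = Ce^(2x²)
Applying IC y(0) = 5:
Particular solution: y = 5e^(2x²)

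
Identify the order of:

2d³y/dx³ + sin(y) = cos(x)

The order is 3 (highest derivative is of order 3).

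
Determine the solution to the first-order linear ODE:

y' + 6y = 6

Using integrating factor method:

General solution: y = 1 + Ce^(-6x)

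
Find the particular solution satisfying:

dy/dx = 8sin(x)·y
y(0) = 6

General solution: y = Ce^(-8cos(x))
Applying IC y(0) = 6:
Particular solution: y = 6e^(8(1-cos(x)))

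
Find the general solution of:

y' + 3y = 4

Using integrating factor method:

General solution: y = 4/3 + Ce^(-3x)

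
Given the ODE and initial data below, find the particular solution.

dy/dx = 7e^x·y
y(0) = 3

General solution: y = Ce^(7e^x)
Applying IC y(0) = 3:
Particular solution: y = 3e^(7(e^x - 1))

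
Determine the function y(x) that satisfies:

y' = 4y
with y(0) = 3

General solution: y = Ce^(4x)
Applying IC y(0) = 3:
Particular solution: y = 3e^(4x)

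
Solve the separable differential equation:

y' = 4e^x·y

Separating variables and integrating:
ln|y| = 4e^x + C

General solution: y = Ce^(4e^x)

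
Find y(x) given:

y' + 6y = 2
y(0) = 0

General solution: y = 1/3 + Ce^(-6x)
Applying y(0) = 0: C = 0 - 1/3 = -1/3
Particular solution: y = 1/3 - (1/3)e^(-6x)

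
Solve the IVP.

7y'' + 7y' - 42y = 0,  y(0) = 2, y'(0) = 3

General solution: y = C₁e^(2x) + C₂e^(-3x)
Applying ICs: C₁ = 9/5, C₂ = 1/5
Particular solution: y = (9/5)e^(2x) + (1/5)e^(-3x)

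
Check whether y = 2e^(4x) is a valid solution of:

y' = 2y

Verification:
y = 2e^(4x)
y' = 8e^(4x)
But 2y = 4e^(4x)
y' ≠ 2y — the derivative does not match

No, it is not a solution.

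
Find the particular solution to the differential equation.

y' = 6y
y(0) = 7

General solution: y = Ce^(6x)
Applying IC y(0) = 7:
Particular solution: y = 7e^(6x)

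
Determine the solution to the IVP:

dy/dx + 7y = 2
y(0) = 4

General solution: y = 2/7 + Ce^(-7x)
Applying y(0) = 4: C = 4 - 2/7 = 26/7
Particular solution: y = 2/7 + (26/7)e^(-7x)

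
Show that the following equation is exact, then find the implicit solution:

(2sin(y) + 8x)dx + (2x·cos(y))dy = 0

Verify exactness: ∂M/∂y = ∂N/∂x ✓
Find F(x,y) such that ∂F/∂x = M, ∂F/∂y = N
Solution: 2x·sin(y) + 4x² = C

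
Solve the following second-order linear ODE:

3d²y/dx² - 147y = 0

Characteristic equation: 3r² - 147 = 0
Divide by 3: r² - 49 = 0
Roots: r = 7, -7 (distinct real)
General solution: y = C₁e^(7x) + C₂e^(-7x)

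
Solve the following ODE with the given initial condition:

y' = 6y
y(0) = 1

General solution: y = Ce^(6x)
Applying IC y(0) = 1:
Particular solution: y = e^(6x)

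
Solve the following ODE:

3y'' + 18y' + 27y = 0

Characteristic equation: 3r² + 18r + 27 = 0
Divide by 3: r² + 6r + 9 = 0
Factored: (r + 3)² = 0
Repeated root: r = -3
General solution: y = (C₁ + C₂x)e^(-3x)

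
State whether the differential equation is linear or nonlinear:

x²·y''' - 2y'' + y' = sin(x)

Linear (y and its derivatives appear to the first power only, no products of y terms)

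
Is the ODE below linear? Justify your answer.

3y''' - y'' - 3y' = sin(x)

Yes. Linear (y and its derivatives appear to the first power only, no products of y terms)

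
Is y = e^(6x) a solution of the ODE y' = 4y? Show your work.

Verification:
y = e^(6x)
y' = 6e^(6x)
But 4y = 4e^(6x)
y' ≠ 4y — the derivative does not match

No, it is not a solution.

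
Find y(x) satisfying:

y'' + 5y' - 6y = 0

Characteristic equation: r² + 5r - 6 = 0
Roots: r = 1, -6 (distinct real)
General solution: y = C₁e^x + C₂e^(-6x)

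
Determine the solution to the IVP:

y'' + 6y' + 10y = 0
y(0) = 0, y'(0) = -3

General solution: y = e^(-3x)(C₁cos(x) + C₂sin(x))
Complex roots r = -3 ± i
Applying ICs: C₁ = 0, C₂ = -3
Particular solution: y = e^(-3x)(-3sin(x))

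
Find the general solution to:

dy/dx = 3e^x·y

Separating variables and integrating:
ln|y| = 3e^x + C

General solution: y = Ce^(3e^x)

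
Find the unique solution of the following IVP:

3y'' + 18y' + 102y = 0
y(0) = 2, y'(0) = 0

General solution: y = e^(-3x)(C₁cos(5x) + C₂sin(5x))
Complex roots r = -3 ± 5i
Applying ICs: C₁ = 2, C₂ = 6/5
Particular solution: y = e^(-3x)(2cos(5x) + (6/5)sin(5x))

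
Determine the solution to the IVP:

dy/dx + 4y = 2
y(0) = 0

General solution: y = 1/2 + Ce^(-4x)
Applying y(0) = 0: C = 0 - 1/2 = -1/2
Particular solution: y = 1/2 - (1/2)e^(-4x)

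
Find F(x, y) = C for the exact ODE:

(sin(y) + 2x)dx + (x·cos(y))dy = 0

Verify exactness: ∂M/∂y = ∂N/∂x ✓
Find F(x,y) such that ∂F/∂x = M, ∂F/∂y = N
Solution: x·sin(y) + x² = C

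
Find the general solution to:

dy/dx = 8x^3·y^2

Separating variables and integrating:
-1/y = 2x^4 + C

General solution: y^-1 = -2x^4 + C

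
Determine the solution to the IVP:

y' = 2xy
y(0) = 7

General solution: y = Ce^(x²)
Applying IC y(0) = 7:
Particular solution: y = 7e^(x²)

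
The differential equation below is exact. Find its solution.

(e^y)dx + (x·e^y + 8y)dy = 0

Verify exactness: ∂M/∂y = ∂N/∂x ✓
Find F(x,y) such that ∂F/∂x = M, ∂F/∂y = N
Solution: x·e^y + 4y² = C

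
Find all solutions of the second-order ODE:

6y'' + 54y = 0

Characteristic equation: 6r² + 54 = 0
Divide by 6: r² + 9 = 0
Roots: r = ±3i (complex conjugates)
General solution: y = C₁cos(3x) + C₂sin(3x)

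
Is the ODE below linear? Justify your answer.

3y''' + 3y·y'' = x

No. Nonlinear (y·y'' term)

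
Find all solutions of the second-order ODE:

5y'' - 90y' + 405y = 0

Characteristic equation: 5r² - 90r + 405 = 0
Divide by 5: r² - 18r + 81 = 0
Factored: (r - 9)² = 0
Repeated root: r = 9
General solution: y = (C₁ + C₂x)e^(9x)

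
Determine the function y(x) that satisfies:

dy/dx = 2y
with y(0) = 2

General solution: y = Ce^(2x)
Applying IC y(0) = 2:
Particular solution: y = 2e^(2x)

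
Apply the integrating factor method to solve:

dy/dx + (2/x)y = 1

Using integrating factor method:

General solution: y = (1/3)x + Cx^(-2)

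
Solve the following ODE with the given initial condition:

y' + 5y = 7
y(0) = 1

General solution: y = 7/5 + Ce^(-5x)
Applying y(0) = 1: C = 1 - 7/5 = -2/5
Particular solution: y = 7/5 - (2/5)e^(-5x)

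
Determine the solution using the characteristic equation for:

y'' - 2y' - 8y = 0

Characteristic equation: r² - 2r - 8 = 0
Roots: r = 4, -2 (distinct real)
General solution: y = C₁e^(4x) + C₂e^(-2x)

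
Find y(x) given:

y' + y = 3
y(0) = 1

General solution: y = 3 + Ce^(-x)
Applying y(0) = 1: C = 1 - 3 = -2
Particular solution: y = 3 - 2e^(-x)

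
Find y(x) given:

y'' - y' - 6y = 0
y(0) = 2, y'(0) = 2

General solution: y = C₁e^(3x) + C₂e^(-2x)
Applying ICs: C₁ = 6/5, C₂ = 4/5
Particular solution: y = (6/5)e^(3x) + (4/5)e^(-2x)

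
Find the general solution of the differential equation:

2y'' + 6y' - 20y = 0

Characteristic equation: 2r² + 6r - 20 = 0
Divide by 2: r² + 3r - 10 = 0
Roots: r = 2, -5 (distinct real)
General solution: y = C₁e^(2x) + C₂e^(-5x)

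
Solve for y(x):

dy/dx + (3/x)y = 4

Using integrating factor method:

General solution: y = x + Cx^(-3)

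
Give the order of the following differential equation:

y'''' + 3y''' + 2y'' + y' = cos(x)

The order is 4 (highest derivative is of order 4).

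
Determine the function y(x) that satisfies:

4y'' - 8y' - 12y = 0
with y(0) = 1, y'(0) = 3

General solution: y = C₁e^(3x) + C₂e^(-x)
Applying ICs: C₁ = 1, C₂ = 0
Particular solution: y = e^(3x)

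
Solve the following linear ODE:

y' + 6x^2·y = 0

Using integrating factor method:

General solution: y = Ce^(-2x^3)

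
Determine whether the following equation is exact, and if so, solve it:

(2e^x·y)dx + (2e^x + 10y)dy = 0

Verify exactness: ∂M/∂y = ∂N/∂x ✓
Find F(x,y) such that ∂F/∂x = M, ∂F/∂y = N
Solution: 2e^x·y + 5y² = C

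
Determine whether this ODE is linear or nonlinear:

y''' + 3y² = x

Nonlinear (y² term)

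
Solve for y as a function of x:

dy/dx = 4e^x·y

Separating variables and integrating:
ln|y| = 4e^x + C

General solution: y = Ce^(4e^x)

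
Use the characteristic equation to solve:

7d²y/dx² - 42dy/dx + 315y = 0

Characteristic equation: 7r² - 42r + 315 = 0
Divide by 7: r² - 6r + 45 = 0
Roots: r = 3 ± 6i (complex conjugates)
General solution: y = e^(3x)(C₁cos(6x) + C₂sin(6x))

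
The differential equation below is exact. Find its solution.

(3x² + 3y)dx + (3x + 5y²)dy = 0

Verify exactness: ∂M/∂y = ∂N/∂x ✓
Find F(x,y) such that ∂F/∂x = M, ∂F/∂y = N
Solution: x³ + 3xy + 5y³/3 = C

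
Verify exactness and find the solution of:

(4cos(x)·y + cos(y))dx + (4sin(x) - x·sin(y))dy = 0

Verify exactness: ∂M/∂y = ∂N/∂x ✓
Find F(x,y) such that ∂F/∂x = M, ∂F/∂y = N
Solution: 4sin(x)·y + x·cos(y) = C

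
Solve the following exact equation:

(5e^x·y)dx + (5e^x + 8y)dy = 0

Verify exactness: ∂M/∂y = ∂N/∂x ✓
Find F(x,y) such that ∂F/∂x = M, ∂F/∂y = N
Solution: 5e^x·y + 4y² = C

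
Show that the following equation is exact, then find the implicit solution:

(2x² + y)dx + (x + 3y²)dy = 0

Verify exactness: ∂M/∂y = ∂N/∂x ✓
Find F(x,y) such that ∂F/∂x = M, ∂F/∂y = N
Solution: 2x³/3 + xy + y³ = C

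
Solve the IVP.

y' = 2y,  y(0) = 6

General solution: y = Ce^(2x)
Applying IC y(0) = 6:
Particular solution: y = 6e^(2x)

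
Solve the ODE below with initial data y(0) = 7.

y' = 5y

General solution: y = Ce^(5x)
Applying IC y(0) = 7:
Particular solution: y = 7e^(5x)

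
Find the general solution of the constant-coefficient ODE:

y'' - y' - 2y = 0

Characteristic equation: r² - r - 2 = 0
Roots: r = 2, -1 (distinct real)
General solution: y = C₁e^(2x) + C₂e^(-x)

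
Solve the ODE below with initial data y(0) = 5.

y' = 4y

General solution: y = Ce^(4x)
Applying IC y(0) = 5:
Particular solution: y = 5e^(4x)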